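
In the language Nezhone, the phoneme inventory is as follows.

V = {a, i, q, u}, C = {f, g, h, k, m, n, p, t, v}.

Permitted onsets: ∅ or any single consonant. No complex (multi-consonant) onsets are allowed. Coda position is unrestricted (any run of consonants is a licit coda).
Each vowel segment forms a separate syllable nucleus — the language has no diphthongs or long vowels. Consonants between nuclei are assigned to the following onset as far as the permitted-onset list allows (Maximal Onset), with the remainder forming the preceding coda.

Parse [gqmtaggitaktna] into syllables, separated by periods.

gqm.tag.gi.takt.na

The vowels are q, a, i, a, a — 5 nuclei, so 5 syllables.
/q…a/ gap (V1→V2): /mt/ splits as /m/ + /t/ (/t/ is the longest suffix that is a licit onset).
/a…i/ gap (V2→V3): cluster /gg/ — the longest permitted-onset suffix is /g/; onset = /g/, preceding coda = /g/.
/i…a/ gap (V3→V4): /t/ is a single consonant, so it becomes the next onset.
/a…a/ gap (V4→V5): cluster /ktn/ — the longest permitted-onset suffix is /n/; onset = /n/, preceding coda = /kt/.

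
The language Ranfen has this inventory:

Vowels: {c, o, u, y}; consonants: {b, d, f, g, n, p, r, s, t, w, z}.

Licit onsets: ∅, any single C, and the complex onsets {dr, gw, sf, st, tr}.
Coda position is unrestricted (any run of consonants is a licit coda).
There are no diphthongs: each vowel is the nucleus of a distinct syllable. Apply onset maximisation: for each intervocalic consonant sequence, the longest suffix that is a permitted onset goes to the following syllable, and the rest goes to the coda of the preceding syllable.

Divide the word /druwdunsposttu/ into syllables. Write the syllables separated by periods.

druw.duns.post.tu

Vowels present: u, u, o, u; each is a nucleus, giving 4 syllables.
σ1/σ2 boundary: /wd/ splits as /w/ + /d/ (/d/ is the longest suffix that is a licit onset).
σ2/σ3 boundary: /nsp/ splits as /ns/ + /p/ (/p/ is the longest suffix that is a licit onset).
σ3/σ4 boundary: cluster /stt/ — the longest permitted-onset suffix is /t/; onset = /t/, preceding coda = /st/.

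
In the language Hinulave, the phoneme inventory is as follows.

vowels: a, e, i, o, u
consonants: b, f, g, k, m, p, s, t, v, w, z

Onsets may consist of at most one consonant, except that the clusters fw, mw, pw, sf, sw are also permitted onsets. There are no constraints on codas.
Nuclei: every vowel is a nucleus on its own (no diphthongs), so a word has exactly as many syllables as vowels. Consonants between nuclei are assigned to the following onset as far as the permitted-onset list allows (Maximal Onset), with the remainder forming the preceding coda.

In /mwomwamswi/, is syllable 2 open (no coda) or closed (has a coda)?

Vowels present: o, a, i; each is a nucleus, giving 3 syllables.
/o…a/ gap (V1→V2): cluster /mw/ — /mw/ is itself a permitted onset, so the whole cluster goes right; preceding coda = ∅.
/a…i/ gap (V2→V3): /msw/; trying suffixes from longest down, /sw/ is the first permitted one, so coda /m/ | onset /sw/.
Putting it together: mwo.mwam.swi.
Syllable 2 is /mwam/ with coda /m/, so it is closed.

closed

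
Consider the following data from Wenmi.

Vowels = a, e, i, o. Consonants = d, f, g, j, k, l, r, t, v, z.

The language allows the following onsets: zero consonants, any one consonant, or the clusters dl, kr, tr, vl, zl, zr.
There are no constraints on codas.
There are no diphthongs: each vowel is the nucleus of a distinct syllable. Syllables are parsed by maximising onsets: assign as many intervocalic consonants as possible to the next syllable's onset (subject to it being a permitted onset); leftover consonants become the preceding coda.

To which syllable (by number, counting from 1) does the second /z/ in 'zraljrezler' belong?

The vowels are a, e, e — 3 nuclei, so 3 syllables.
Between /a/ (V1) and /e/ (V2): /ljr/ — longest licit onset from the right is /r/, leaving /lj/ as coda.
Between /e/ (V2) and /e/ (V3): /zl/ is a licit onset in full, so it all attaches to the next syllable.
So the parse is zralj.re.zler.
The second /z/ is in the onset of syllable 3 (/zler/).

3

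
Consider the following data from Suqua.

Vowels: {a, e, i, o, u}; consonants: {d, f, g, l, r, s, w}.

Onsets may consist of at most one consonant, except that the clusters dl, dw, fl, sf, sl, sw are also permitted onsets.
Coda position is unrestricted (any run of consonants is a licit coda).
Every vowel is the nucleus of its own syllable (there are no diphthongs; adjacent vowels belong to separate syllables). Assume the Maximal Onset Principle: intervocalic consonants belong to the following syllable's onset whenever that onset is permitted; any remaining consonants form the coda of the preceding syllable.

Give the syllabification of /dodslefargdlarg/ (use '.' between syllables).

Vowels present: o, e, a, a; each is a nucleus, giving 4 syllables.
V1 /o/ – V2 /e/: /dsl/ splits as /d/ + /sl/ (/sl/ is the longest suffix that is a licit onset).
V2 /e/ – V3 /a/: /f/ → onset of the next syllable (single consonants are always licit onsets).
V3 /a/ – V4 /a/: cluster /rgdl/ — the longest permitted-onset suffix is /dl/; onset = /dl/, preceding coda = /rg/.

dod.sle.farg.dlarg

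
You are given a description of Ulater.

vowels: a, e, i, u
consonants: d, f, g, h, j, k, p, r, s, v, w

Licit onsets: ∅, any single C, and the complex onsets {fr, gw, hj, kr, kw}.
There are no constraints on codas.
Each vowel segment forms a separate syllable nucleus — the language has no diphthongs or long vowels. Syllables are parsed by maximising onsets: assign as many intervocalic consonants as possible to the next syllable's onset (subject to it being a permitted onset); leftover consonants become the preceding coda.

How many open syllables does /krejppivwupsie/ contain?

Nuclei (vowels): e, i, u, i, e → 5 syllables.
σ1/σ2 boundary: /jpp/; trying suffixes from longest down, /p/ is the first permitted one, so coda /jp/ | onset /p/.
σ2/σ3 boundary: cluster /vw/ — the longest permitted-onset suffix is /w/; onset = /w/, preceding coda = /v/.
σ3/σ4 boundary: /ps/; trying suffixes from longest down, /s/ is the first permitted one, so coda /p/ | onset /s/.
σ4/σ5 boundary: nothing intervenes; syllable break is V.V.
Syllabification: krejp.piv.wup.si.e.
Classifying each syllable: /krejp/ (closed), /piv/ (closed), /wup/ (closed), /si/ (open), /e/ (open).
Open syllables: 2.

2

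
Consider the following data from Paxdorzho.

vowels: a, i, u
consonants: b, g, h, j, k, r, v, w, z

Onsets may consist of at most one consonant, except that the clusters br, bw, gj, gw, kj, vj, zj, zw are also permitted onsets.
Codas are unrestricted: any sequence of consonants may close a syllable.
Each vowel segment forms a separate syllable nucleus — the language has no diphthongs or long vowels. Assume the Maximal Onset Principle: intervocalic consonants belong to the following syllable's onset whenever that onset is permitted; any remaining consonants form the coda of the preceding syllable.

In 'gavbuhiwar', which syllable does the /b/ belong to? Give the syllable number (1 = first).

Nuclei (vowels): a, u, i, a → 4 syllables.
σ1/σ2 boundary: /vb/ — longest licit onset from the right is /b/, leaving /v/ as coda.
σ2/σ3 boundary: just /h/ — single C goes to the following onset.
σ3/σ4 boundary: /w/ is a single consonant, so it becomes the next onset.
Syllabification: gav.bu.hi.war.
The /b/ is in the onset of syllable 2 (/bu/).

2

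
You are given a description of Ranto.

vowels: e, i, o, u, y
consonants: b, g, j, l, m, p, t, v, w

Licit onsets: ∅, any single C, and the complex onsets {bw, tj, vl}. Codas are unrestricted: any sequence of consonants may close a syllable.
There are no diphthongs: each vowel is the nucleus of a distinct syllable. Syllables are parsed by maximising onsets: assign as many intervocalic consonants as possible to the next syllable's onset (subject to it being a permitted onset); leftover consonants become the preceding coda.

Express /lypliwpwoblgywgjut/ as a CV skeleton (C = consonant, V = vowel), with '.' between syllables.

The vowels are y, i, o, y, u — 5 nuclei, so 5 syllables.
σ1/σ2 boundary: /pl/ — longest licit onset from the right is /l/, leaving /p/ as coda.
σ2/σ3 boundary: /wpw/; trying suffixes from longest down, /w/ is the first permitted one, so coda /wp/ | onset /w/.
σ3/σ4 boundary: /blg/ — longest licit onset from the right is /g/, leaving /bl/ as coda.
σ4/σ5 boundary: /wgj/ splits as /wg/ + /j/ (/j/ is the longest suffix that is a licit onset).
So the parse is lyp.liwp.wobl.gywg.jut.
Mapping each syllable to C/V: /lyp/ → CVC, /liwp/ → CVCC, /wobl/ → CVCC, /gywg/ → CVCC, /jut/ → CVC.

CVC.CVCC.CVCC.CVCC.CVC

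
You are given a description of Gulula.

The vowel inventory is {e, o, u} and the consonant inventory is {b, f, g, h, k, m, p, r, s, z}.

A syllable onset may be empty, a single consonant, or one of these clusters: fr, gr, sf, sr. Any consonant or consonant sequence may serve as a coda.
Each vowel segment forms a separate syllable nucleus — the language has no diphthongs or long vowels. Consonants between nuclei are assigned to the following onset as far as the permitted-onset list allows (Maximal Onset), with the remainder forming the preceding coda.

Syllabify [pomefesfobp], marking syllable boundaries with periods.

po.me.fe.sfobp

Nuclei (vowels): o, e, e, o → 4 syllables.
Between /o/ (V1) and /e/ (V2): /m/ → onset of the next syllable (single consonants are always licit onsets).
Between /e/ (V2) and /e/ (V3): /f/ is a single consonant, so it becomes the next onset.
Between /e/ (V3) and /o/ (V4): cluster /sf/ — /sf/ is itself a permitted onset, so the whole cluster goes right; preceding coda = ∅.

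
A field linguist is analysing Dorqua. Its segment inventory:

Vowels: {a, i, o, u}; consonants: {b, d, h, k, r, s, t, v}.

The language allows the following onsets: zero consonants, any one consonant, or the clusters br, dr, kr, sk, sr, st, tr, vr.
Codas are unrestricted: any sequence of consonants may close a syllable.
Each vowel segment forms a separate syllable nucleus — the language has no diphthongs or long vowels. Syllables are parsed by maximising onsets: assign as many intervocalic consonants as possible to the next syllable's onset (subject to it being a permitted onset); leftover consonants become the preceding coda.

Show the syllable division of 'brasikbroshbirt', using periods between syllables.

bra.sik.brosh.birt

Vowels present: a, i, o, i; each is a nucleus, giving 4 syllables.
σ1/σ2 boundary: just /s/ — single C goes to the following onset.
σ2/σ3 boundary: cluster /kbr/ — the longest permitted-onset suffix is /br/; onset = /br/, preceding coda = /k/.
σ3/σ4 boundary: /shb/ — longest licit onset from the right is /b/, leaving /sh/ as coda.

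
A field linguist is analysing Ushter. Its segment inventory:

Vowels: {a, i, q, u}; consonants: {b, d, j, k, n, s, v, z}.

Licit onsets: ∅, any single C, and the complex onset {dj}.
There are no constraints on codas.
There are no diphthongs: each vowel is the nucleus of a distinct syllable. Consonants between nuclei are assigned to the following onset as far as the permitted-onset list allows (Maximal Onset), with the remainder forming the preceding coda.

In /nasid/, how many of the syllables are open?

Nuclei (vowels): a, i → 2 syllables.
/a…i/ gap (V1→V2): just /s/ — single C goes to the following onset.
Putting it together: na.sid.
Classifying each syllable: /na/ (open), /sid/ (closed).
Open syllables: 1.

1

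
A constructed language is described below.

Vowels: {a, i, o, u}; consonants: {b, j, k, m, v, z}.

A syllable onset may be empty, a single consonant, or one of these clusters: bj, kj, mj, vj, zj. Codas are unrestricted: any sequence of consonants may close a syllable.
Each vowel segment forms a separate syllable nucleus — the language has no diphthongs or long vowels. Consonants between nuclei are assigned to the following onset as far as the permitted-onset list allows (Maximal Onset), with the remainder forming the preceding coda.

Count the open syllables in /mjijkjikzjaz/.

The vowels are i, i, a — 3 nuclei, so 3 syllables.
/i…i/ gap (V1→V2): /jkj/ splits as /j/ + /kj/ (/kj/ is the longest suffix that is a licit onset).
/i…a/ gap (V2→V3): cluster /kzj/ — the longest permitted-onset suffix is /zj/; onset = /zj/, preceding coda = /k/.
Syllabification: mjij.kjik.zjaz.
Classifying each syllable: /mjij/ (closed), /kjik/ (closed), /zjaz/ (closed).
Open syllables: 0.

0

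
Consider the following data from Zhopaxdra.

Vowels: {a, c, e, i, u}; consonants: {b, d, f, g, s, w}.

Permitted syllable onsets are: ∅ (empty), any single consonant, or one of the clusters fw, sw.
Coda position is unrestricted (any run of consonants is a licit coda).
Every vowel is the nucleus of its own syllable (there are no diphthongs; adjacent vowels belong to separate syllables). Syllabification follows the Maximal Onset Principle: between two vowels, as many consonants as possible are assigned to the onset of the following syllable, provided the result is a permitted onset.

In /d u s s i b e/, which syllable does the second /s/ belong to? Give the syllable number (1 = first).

2

Nuclei (vowels): u, i, e → 3 syllables.
Between /u/ (V1) and /i/ (V2): /ss/; trying suffixes from longest down, /s/ is the first permitted one, so coda /s/ | onset /s/.
Between /i/ (V2) and /e/ (V3): /b/ → onset of the next syllable (single consonants are always licit onsets).
Result: dus.si.be.
The second /s/ is in the onset of syllable 2 (/si/).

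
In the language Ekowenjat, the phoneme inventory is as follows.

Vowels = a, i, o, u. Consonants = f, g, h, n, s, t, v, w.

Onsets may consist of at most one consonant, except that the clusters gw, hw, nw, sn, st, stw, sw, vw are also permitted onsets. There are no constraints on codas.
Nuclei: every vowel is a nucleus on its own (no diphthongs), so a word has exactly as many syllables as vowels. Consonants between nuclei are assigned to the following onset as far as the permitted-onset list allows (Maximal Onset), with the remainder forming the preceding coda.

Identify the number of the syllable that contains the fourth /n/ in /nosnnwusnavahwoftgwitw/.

3

Vowels present: o, u, a, a, o, i; each is a nucleus, giving 6 syllables.
V1 /o/ – V2 /u/: /snnw/ — longest licit onset from the right is /nw/, leaving /sn/ as coda.
V2 /u/ – V3 /a/: cluster /sn/ — /sn/ is itself a permitted onset, so the whole cluster goes right; preceding coda = ∅.
V3 /a/ – V4 /a/: /v/ → onset of the next syllable (single consonants are always licit onsets).
V4 /a/ – V5 /o/: /hw/ is a licit onset in full, so it all attaches to the next syllable.
V5 /o/ – V6 /i/: /ftgw/; trying suffixes from longest down, /gw/ is the first permitted one, so coda /ft/ | onset /gw/.
Syllabification: nosn.nwu.sna.va.hwoft.gwitw.
The fourth /n/ is in the onset of syllable 3 (/sna/).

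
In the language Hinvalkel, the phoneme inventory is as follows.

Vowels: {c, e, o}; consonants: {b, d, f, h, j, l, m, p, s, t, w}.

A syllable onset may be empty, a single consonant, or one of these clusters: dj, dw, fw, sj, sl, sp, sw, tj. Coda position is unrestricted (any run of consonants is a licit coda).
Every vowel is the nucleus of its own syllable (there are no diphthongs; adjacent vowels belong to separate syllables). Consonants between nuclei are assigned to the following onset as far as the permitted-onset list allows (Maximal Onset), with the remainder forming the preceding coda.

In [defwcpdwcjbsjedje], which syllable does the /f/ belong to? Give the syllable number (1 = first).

Nuclei (vowels): e, c, c, e, e → 5 syllables.
/e…c/ gap (V1→V2): cluster /fw/ — /fw/ is itself a permitted onset, so the whole cluster goes right; preceding coda = ∅.
/c…c/ gap (V2→V3): /pdw/ splits as /p/ + /dw/ (/dw/ is the longest suffix that is a licit onset).
/c…e/ gap (V3→V4): /jbsj/ splits as /jb/ + /sj/ (/sj/ is the longest suffix that is a licit onset).
/e…e/ gap (V4→V5): /dj/ — entire cluster is a permitted onset → onset /dj/, coda ∅.
Result: de.fwcp.dwcjb.sje.dje.
The /f/ is in the onset of syllable 2 (/fwcp/).

2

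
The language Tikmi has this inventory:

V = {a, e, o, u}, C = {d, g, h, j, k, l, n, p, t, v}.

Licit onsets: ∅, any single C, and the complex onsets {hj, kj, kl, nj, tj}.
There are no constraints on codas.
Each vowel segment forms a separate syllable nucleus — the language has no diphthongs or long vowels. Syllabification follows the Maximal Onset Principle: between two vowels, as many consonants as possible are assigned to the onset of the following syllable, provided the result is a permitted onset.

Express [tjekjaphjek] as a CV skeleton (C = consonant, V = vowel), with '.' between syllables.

Vowels present: e, a, e; each is a nucleus, giving 3 syllables.
σ1/σ2 boundary: /kj/ is a licit onset in full, so it all attaches to the next syllable.
σ2/σ3 boundary: /phj/; trying suffixes from longest down, /hj/ is the first permitted one, so coda /p/ | onset /hj/.
Syllabification: tje.kjap.hjek.
Mapping each syllable to C/V: /tje/ → CCV, /kjap/ → CCVC, /hjek/ → CCVC.

CCV.CCVC.CCVC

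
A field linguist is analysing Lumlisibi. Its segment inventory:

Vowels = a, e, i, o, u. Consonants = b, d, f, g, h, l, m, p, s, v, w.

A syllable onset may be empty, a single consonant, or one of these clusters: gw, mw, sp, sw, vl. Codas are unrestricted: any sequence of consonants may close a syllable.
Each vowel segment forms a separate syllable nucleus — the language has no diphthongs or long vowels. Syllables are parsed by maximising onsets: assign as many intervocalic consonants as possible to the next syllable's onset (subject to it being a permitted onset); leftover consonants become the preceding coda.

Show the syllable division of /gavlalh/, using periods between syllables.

Vowels present: a, a; each is a nucleus, giving 2 syllables.
V1 /a/ – V2 /a/: /vl/ — entire cluster is a permitted onset → onset /vl/, coda ∅.

ga.vlalh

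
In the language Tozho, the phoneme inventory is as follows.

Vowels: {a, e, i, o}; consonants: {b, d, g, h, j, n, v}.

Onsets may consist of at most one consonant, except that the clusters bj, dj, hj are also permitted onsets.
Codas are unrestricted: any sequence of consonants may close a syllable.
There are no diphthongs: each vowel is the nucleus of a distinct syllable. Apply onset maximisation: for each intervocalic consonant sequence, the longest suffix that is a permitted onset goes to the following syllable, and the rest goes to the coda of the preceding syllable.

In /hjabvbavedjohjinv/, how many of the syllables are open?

3

The vowels are a, a, e, o, i — 5 nuclei, so 5 syllables.
/a…a/ gap (V1→V2): cluster /bvb/ — the longest permitted-onset suffix is /b/; onset = /b/, preceding coda = /bv/.
/a…e/ gap (V2→V3): /v/ is a single consonant, so it becomes the next onset.
/e…o/ gap (V3→V4): cluster /dj/ — /dj/ is itself a permitted onset, so the whole cluster goes right; preceding coda = ∅.
/o…i/ gap (V4→V5): /hj/ is a licit onset in full, so it all attaches to the next syllable.
So the parse is hjabv.ba.ve.djo.hjinv.
Classifying each syllable: /hjabv/ (closed), /ba/ (open), /ve/ (open), /djo/ (open), /hjinv/ (closed).
Open syllables: 3.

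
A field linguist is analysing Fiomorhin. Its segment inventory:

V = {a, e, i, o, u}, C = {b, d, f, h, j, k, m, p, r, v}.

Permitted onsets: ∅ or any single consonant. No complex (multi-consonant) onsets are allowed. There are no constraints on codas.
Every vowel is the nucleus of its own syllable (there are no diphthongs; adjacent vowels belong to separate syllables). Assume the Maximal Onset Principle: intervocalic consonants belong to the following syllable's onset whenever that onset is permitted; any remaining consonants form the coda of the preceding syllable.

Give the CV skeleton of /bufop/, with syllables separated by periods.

CV.CVC

The vowels are u, o — 2 nuclei, so 2 syllables.
σ1/σ2 boundary: /f/ is a single consonant, so it becomes the next onset.
Putting it together: bu.fop.
Mapping each syllable to C/V: /bu/ → CV, /fop/ → CVC.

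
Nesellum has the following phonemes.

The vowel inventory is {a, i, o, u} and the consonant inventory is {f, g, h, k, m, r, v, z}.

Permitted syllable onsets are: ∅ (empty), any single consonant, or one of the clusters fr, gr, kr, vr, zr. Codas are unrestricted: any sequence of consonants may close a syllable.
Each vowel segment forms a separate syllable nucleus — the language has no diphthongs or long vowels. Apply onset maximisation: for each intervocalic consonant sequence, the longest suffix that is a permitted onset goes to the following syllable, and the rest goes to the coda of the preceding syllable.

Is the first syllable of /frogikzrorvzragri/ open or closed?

open

The vowels are o, i, o, a, i — 5 nuclei, so 5 syllables.
Between /o/ (V1) and /i/ (V2): /g/ → onset of the next syllable (single consonants are always licit onsets).
Between /i/ (V2) and /o/ (V3): /kzr/ splits as /k/ + /zr/ (/zr/ is the longest suffix that is a licit onset).
Between /o/ (V3) and /a/ (V4): cluster /rvzr/ — the longest permitted-onset suffix is /zr/; onset = /zr/, preceding coda = /rv/.
Between /a/ (V4) and /i/ (V5): /gr/ — entire cluster is a permitted onset → onset /gr/, coda ∅.
Putting it together: fro.gik.zrorv.zra.gri.
Syllable 1 is /fro/; it ends in its nucleus with no coda, so it is open.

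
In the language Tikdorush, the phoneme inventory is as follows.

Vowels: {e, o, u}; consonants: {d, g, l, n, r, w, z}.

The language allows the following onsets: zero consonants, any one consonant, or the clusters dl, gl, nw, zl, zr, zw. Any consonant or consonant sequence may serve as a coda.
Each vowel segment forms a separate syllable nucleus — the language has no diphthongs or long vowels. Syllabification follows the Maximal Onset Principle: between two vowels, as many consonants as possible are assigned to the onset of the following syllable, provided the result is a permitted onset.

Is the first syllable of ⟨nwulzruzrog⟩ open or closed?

closed

Vowels present: u, u, o; each is a nucleus, giving 3 syllables.
/u…u/ gap (V1→V2): /lzr/ splits as /l/ + /zr/ (/zr/ is the longest suffix that is a licit onset).
/u…o/ gap (V2→V3): /zr/ is a licit onset in full, so it all attaches to the next syllable.
Putting it together: nwul.zru.zrog.
Syllable 1 is /nwul/ with coda /l/, so it is closed.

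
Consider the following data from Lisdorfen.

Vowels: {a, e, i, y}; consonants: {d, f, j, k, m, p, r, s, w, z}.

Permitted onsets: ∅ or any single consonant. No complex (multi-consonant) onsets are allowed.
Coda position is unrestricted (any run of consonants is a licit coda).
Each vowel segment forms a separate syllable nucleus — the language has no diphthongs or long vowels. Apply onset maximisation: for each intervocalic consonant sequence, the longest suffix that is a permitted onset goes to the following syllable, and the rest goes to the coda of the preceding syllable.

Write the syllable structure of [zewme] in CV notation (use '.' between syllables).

CVC.CV

The vowels are e, e — 2 nuclei, so 2 syllables.
/e…e/ gap (V1→V2): /wm/ — longest licit onset from the right is /m/, leaving /w/ as coda.
Result: zew.me.
Mapping each syllable to C/V: /zew/ → CVC, /me/ → CV.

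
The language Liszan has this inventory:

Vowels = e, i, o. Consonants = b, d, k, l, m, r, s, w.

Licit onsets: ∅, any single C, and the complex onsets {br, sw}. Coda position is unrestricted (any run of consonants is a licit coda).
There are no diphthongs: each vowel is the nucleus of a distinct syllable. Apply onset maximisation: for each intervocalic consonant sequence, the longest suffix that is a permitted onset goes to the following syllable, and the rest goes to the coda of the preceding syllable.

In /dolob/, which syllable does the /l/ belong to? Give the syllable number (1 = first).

The vowels are o, o — 2 nuclei, so 2 syllables.
σ1/σ2 boundary: /l/ is a single consonant, so it becomes the next onset.
Syllabification: do.lob.
The /l/ is in the onset of syllable 2 (/lob/).

2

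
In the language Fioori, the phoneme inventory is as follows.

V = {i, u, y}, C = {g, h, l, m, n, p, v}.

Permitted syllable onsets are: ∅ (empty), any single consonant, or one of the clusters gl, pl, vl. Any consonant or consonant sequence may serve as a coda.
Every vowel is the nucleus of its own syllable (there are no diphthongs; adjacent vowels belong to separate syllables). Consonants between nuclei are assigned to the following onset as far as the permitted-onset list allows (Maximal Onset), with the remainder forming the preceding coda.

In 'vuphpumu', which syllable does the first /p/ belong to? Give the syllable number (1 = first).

1

Vowels present: u, u, u; each is a nucleus, giving 3 syllables.
σ1/σ2 boundary: /php/ — longest licit onset from the right is /p/, leaving /ph/ as coda.
σ2/σ3 boundary: /m/ is a single consonant, so it becomes the next onset.
Result: vuph.pu.mu.
The first /p/ is in the coda of syllable 1 (/vuph/).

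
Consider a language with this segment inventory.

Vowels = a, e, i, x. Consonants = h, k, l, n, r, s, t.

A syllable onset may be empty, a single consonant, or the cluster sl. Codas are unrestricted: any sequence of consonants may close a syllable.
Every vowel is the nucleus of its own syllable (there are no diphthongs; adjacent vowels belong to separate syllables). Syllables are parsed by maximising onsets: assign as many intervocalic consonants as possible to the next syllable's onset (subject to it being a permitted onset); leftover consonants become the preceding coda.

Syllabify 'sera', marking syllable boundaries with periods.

se.ra

The vowels are e, a — 2 nuclei, so 2 syllables.
σ1/σ2 boundary: just /r/ — single C goes to the following onset.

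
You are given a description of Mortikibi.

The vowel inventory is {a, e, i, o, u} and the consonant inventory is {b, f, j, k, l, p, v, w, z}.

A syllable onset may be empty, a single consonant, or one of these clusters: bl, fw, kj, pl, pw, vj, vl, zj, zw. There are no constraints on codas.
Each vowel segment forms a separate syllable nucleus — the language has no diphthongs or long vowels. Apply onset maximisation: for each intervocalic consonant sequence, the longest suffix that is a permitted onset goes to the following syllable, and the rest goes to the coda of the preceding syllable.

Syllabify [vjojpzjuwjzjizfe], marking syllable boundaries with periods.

vjojp.zjuwj.zjiz.fe

Vowels present: o, u, i, e; each is a nucleus, giving 4 syllables.
V1 /o/ – V2 /u/: cluster /jpzj/ — the longest permitted-onset suffix is /zj/; onset = /zj/, preceding coda = /jp/.
V2 /u/ – V3 /i/: cluster /wjzj/ — the longest permitted-onset suffix is /zj/; onset = /zj/, preceding coda = /wj/.
V3 /i/ – V4 /e/: /zf/ splits as /z/ + /f/ (/f/ is the longest suffix that is a licit onset).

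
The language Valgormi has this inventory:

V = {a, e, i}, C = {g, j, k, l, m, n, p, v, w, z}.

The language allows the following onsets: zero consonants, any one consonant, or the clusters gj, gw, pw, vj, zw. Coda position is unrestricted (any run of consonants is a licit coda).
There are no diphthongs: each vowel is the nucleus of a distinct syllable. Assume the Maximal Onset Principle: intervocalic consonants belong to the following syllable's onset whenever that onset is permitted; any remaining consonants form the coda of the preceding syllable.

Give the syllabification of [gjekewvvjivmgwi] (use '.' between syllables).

gje.kewv.vjivm.gwi

Vowels present: e, e, i, i; each is a nucleus, giving 4 syllables.
Between /e/ (V1) and /e/ (V2): /k/ is a single consonant, so it becomes the next onset.
Between /e/ (V2) and /i/ (V3): /wvvj/ splits as /wv/ + /vj/ (/vj/ is the longest suffix that is a licit onset).
Between /i/ (V3) and /i/ (V4): /vmgw/ — longest licit onset from the right is /gw/, leaving /vm/ as coda.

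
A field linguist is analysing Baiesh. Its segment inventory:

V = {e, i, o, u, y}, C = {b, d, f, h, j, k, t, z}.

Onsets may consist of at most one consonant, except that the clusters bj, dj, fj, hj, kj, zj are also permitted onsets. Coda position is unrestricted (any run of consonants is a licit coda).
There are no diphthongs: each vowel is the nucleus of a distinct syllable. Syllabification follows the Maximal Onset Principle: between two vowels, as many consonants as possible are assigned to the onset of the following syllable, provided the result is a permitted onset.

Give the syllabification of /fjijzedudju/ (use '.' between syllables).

fjij.ze.du.dju

Nuclei (vowels): i, e, u, u → 4 syllables.
V1 /i/ – V2 /e/: cluster /jz/ — the longest permitted-onset suffix is /z/; onset = /z/, preceding coda = /j/.
V2 /e/ – V3 /u/: /d/ → onset of the next syllable (single consonants are always licit onsets).
V3 /u/ – V4 /u/: cluster /dj/ — /dj/ is itself a permitted onset, so the whole cluster goes right; preceding coda = ∅.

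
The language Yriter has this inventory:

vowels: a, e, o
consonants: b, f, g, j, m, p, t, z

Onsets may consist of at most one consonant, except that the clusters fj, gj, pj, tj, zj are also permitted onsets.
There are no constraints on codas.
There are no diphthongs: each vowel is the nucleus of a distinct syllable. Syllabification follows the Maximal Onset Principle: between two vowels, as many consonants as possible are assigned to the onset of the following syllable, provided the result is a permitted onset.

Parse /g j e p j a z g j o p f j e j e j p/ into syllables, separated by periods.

Nuclei (vowels): e, a, o, e, e → 5 syllables.
V1 /e/ – V2 /a/: /pj/ — entire cluster is a permitted onset → onset /pj/, coda ∅.
V2 /a/ – V3 /o/: /zgj/; trying suffixes from longest down, /gj/ is the first permitted one, so coda /z/ | onset /gj/.
V3 /o/ – V4 /e/: /pfj/ splits as /p/ + /fj/ (/fj/ is the longest suffix that is a licit onset).
V4 /e/ – V5 /e/: /j/ is a single consonant, so it becomes the next onset.

gje.pjaz.gjop.fje.jejp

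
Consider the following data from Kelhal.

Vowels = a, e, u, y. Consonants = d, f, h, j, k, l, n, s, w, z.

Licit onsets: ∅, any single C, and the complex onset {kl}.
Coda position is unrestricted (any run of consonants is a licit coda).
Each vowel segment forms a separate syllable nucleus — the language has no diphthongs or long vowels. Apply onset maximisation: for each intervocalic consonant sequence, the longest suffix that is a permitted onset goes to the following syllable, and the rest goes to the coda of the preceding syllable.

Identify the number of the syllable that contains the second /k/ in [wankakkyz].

Vowels present: a, a, y; each is a nucleus, giving 3 syllables.
Between /a/ (V1) and /a/ (V2): /nk/ splits as /n/ + /k/ (/k/ is the longest suffix that is a licit onset).
Between /a/ (V2) and /y/ (V3): /kk/; trying suffixes from longest down, /k/ is the first permitted one, so coda /k/ | onset /k/.
Syllabification: wan.kak.kyz.
The second /k/ is in the coda of syllable 2 (/kak/).

2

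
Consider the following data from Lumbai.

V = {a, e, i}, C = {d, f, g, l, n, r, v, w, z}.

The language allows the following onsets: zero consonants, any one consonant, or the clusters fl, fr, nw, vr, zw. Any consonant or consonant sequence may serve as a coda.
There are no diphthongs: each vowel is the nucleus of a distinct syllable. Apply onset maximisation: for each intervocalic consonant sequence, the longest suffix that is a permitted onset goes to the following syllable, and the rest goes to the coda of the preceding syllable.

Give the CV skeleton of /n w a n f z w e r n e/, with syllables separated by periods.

CCVCC.CCVC.CV

Vowels present: a, e, e; each is a nucleus, giving 3 syllables.
/a…e/ gap (V1→V2): /nfzw/; trying suffixes from longest down, /zw/ is the first permitted one, so coda /nf/ | onset /zw/.
/e…e/ gap (V2→V3): /rn/ — longest licit onset from the right is /n/, leaving /r/ as coda.
So the parse is nwanf.zwer.ne.
Mapping each syllable to C/V: /nwanf/ → CCVCC, /zwer/ → CCVC, /ne/ → CV.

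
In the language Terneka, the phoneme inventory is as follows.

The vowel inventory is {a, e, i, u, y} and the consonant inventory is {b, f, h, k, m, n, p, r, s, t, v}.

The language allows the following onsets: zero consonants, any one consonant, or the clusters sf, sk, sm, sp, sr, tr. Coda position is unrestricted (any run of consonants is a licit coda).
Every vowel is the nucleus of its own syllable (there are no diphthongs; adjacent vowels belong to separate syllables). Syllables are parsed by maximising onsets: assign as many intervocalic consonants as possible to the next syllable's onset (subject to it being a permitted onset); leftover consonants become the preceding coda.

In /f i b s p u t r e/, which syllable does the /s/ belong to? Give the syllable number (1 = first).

2

The vowels are i, u, e — 3 nuclei, so 3 syllables.
σ1/σ2 boundary: /bsp/ — longest licit onset from the right is /sp/, leaving /b/ as coda.
σ2/σ3 boundary: /tr/ — entire cluster is a permitted onset → onset /tr/, coda ∅.
So the parse is fib.spu.tre.
The /s/ is in the onset of syllable 2 (/spu/).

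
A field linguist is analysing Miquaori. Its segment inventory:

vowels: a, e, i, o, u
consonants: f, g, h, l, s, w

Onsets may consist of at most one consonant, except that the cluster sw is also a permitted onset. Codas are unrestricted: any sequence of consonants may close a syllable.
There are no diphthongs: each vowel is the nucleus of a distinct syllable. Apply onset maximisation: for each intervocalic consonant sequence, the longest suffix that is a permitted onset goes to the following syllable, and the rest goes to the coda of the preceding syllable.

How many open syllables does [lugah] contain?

Nuclei (vowels): u, a → 2 syllables.
V1 /u/ – V2 /a/: /g/ → onset of the next syllable (single consonants are always licit onsets).
Putting it together: lu.gah.
Classifying each syllable: /lu/ (open), /gah/ (closed).
Open syllables: 1.

1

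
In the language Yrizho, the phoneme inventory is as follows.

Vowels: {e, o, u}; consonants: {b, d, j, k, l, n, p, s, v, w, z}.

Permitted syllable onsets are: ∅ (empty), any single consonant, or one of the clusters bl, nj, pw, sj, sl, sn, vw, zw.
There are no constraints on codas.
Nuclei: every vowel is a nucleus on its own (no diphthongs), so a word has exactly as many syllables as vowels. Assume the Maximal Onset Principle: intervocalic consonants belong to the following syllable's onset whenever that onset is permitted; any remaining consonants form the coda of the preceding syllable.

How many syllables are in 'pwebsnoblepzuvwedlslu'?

6

Vowels present: e, o, e, u, e, u; each is a nucleus, giving 6 syllables.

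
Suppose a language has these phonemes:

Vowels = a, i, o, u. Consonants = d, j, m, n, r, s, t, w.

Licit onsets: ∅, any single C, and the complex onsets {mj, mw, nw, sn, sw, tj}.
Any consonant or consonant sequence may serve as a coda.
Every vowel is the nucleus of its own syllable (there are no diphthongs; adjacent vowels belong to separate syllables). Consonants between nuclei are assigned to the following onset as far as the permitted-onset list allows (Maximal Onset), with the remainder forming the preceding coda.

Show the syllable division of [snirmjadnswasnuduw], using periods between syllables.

snir.mjadn.swa.snu.duw

Nuclei (vowels): i, a, a, u, u → 5 syllables.
σ1/σ2 boundary: /rmj/; trying suffixes from longest down, /mj/ is the first permitted one, so coda /r/ | onset /mj/.
σ2/σ3 boundary: /dnsw/ — longest licit onset from the right is /sw/, leaving /dn/ as coda.
σ3/σ4 boundary: /sn/ — entire cluster is a permitted onset → onset /sn/, coda ∅.
σ4/σ5 boundary: just /d/ — single C goes to the following onset.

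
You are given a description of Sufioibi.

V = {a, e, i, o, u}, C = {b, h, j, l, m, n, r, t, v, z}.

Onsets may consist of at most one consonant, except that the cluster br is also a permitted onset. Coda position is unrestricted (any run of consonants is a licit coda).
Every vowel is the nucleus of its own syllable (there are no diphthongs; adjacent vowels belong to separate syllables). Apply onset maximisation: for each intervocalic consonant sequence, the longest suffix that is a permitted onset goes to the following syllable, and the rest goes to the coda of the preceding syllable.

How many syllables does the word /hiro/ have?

The vowels are i, o — 2 nuclei, so 2 syllables.

2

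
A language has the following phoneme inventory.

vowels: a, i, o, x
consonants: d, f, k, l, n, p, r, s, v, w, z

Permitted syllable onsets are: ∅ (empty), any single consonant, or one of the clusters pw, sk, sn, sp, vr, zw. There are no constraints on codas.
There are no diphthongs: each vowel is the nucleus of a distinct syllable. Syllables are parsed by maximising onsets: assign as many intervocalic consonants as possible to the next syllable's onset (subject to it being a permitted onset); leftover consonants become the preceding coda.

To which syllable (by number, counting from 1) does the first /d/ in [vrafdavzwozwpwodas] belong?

2

The vowels are a, a, o, o, a — 5 nuclei, so 5 syllables.
/a…a/ gap (V1→V2): cluster /fd/ — the longest permitted-onset suffix is /d/; onset = /d/, preceding coda = /f/.
/a…o/ gap (V2→V3): /vzw/ — longest licit onset from the right is /zw/, leaving /v/ as coda.
/o…o/ gap (V3→V4): /zwpw/ — longest licit onset from the right is /pw/, leaving /zw/ as coda.
/o…a/ gap (V4→V5): /d/ is a single consonant, so it becomes the next onset.
Syllabification: vraf.dav.zwozw.pwo.das.
The first /d/ is in the onset of syllable 2 (/dav/).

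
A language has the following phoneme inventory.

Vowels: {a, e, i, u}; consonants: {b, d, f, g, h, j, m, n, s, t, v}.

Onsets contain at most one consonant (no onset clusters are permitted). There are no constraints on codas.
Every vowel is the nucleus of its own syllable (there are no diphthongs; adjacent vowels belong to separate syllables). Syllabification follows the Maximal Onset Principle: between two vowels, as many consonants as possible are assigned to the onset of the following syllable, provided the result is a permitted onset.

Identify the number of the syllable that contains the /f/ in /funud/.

Nuclei (vowels): u, u → 2 syllables.
σ1/σ2 boundary: just /n/ — single C goes to the following onset.
Putting it together: fu.nud.
The /f/ is in the onset of syllable 1 (/fu/).

1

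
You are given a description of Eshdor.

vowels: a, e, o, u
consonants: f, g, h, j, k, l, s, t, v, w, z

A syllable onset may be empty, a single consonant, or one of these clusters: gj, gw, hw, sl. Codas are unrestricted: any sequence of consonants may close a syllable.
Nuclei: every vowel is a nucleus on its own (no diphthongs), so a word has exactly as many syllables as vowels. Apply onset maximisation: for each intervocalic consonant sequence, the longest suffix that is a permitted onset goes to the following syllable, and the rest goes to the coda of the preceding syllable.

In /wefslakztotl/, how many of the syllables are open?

The vowels are e, a, o — 3 nuclei, so 3 syllables.
σ1/σ2 boundary: /fsl/ — longest licit onset from the right is /sl/, leaving /f/ as coda.
σ2/σ3 boundary: /kzt/; trying suffixes from longest down, /t/ is the first permitted one, so coda /kz/ | onset /t/.
So the parse is wef.slakz.totl.
Classifying each syllable: /wef/ (closed), /slakz/ (closed), /totl/ (closed).
Open syllables: 0.

0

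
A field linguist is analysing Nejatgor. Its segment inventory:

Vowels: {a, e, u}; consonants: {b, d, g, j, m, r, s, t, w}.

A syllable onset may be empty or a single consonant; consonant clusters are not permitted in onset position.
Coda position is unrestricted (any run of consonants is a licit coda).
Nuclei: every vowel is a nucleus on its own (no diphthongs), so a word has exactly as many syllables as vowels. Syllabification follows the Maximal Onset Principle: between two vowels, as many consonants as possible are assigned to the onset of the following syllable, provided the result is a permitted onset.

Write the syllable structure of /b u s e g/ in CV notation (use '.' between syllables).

CV.CVC

The vowels are u, e — 2 nuclei, so 2 syllables.
Between /u/ (V1) and /e/ (V2): just /s/ — single C goes to the following onset.
Syllabification: bu.seg.
Mapping each syllable to C/V: /bu/ → CV, /seg/ → CVC.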